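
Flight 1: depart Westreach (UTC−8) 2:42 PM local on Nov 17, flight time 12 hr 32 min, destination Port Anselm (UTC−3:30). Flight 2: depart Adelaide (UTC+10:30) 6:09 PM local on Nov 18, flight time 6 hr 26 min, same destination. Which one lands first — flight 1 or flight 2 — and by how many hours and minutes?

Flight 1 in UTC: 2:42 PM + 8:00 = 10:42 PM on Nov 17.
+12 hours 32 minutes → arrive 11:14 AM UTC on Nov 18.
Flight 2 in UTC: 6:09 PM − 10:30 = 7:39 AM on Nov 18.
+6 hours 26 minutes → arrive 2:05 PM UTC on Nov 18.
Flight 1 lands earlier by 2 hours 51 minutes.

the first, by 2 hours 51 minutes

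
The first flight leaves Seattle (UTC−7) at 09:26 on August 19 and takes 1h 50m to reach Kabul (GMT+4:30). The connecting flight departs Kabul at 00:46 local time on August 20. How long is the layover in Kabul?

2 hours

Convert departure to UTC: 09:26 + 7:00 = 16:26 UTC on Aug 19.
Add 1 hour and 50 minutes flight time → 18:16 UTC.
Kabul is UTC+4:30, so local arrival = 18:16 + 4:30 = 22:46 on Aug 19.
Layover = 00:46 − 22:46 (+1 day) = 2 hours.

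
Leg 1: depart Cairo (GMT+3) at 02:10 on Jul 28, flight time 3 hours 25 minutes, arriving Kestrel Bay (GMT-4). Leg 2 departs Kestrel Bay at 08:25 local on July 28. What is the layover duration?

9 hours 50 minutes

Convert departure to UTC: 02:10 − 3:00 = 23:10 UTC on Jul 27.
Add 3 hours and 25 minutes flight time → 02:35 UTC (Jul 28).
Kestrel Bay is UTC−4:00, so local arrival = 02:35 − 4:00 = 22:35 on Jul 27.
Layover = 08:25 − 22:35 (+1 day) = 9 hours 50 minutes.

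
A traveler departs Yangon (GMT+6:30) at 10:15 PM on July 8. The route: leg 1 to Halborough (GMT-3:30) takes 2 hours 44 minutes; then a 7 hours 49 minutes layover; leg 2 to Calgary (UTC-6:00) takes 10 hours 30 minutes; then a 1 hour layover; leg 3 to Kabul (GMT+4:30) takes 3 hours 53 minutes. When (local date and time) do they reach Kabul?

10:11 PM on Jul 9

Convert departure to UTC: 10:15 PM − 6:30 = 3:45 PM UTC on Jul 8.
Add 2 hours 44 minutes leg 1 → 6:29 PM UTC.
Add 7 hours 49 minutes layover in Halborough → 2:18 AM UTC (Jul 9).
Add 10 hours and 30 minutes leg 2 → 12:48 PM UTC.
Add 1 hour layover in Calgary → 1:48 PM UTC.
Add 3 hours and 53 minutes leg 3 → 5:41 PM UTC.
Kabul is UTC+4:30, so local arrival = 5:41 PM + 4:30 = 10:11 PM on Jul 9.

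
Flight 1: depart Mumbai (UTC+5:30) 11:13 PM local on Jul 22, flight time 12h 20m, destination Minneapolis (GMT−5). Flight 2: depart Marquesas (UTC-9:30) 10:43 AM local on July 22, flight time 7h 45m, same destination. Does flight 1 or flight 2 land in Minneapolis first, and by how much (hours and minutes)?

the second, by 2 hours 5 minutes

Flight 1 in UTC: 11:13 PM − 5:30 = 5:43 PM on Jul 22.
+12 hours 20 minutes → arrive 6:03 AM UTC on Jul 23.
Flight 2 in UTC: 10:43 AM + 9:30 = 8:13 PM on Jul 22.
+7 hours and 45 minutes → arrive 3:58 AM UTC on Jul 23.
Flight 2 lands earlier by 2 hours 5 minutes.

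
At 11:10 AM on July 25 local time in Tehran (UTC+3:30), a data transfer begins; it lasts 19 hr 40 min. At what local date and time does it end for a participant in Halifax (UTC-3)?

Halifax is 6:30 behind Tehran.
After 19 hours 40 minutes it is 6:50 AM (Jul 26) in Tehran.
Shift by the zone difference: 6:50 AM − 6:30 = 12:20 AM on Jul 26 in Halifax.

12:20 AM on July 26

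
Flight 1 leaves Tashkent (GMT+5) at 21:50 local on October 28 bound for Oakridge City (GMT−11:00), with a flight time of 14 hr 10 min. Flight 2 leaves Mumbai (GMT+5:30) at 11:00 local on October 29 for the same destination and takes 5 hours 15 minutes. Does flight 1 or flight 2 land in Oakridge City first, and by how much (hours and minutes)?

the first, by 3 hours 45 minutes

Flight 1 in UTC: 21:50 − 5:00 = 16:50 on Oct 28.
+14 hours 10 minutes → arrive 07:00 UTC on Oct 29.
Flight 2 in UTC: 11:00 − 5:30 = 05:30 on Oct 29.
+5 hours 15 minutes → arrive 10:45 UTC on Oct 29.
Flight 1 lands earlier by 3 hours 45 minutes.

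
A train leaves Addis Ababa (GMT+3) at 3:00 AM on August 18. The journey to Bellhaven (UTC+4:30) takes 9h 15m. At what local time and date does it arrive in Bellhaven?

1:45 PM on August 18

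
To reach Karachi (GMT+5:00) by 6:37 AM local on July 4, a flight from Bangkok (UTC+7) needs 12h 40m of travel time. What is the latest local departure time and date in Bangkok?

Target arrival in UTC: 6:37 AM − 5:00 = 1:37 AM on Jul 4.
Subtract 12 hours 40 minutes → departure 12:57 PM UTC on Jul 3.
Bangkok is UTC+7:00: 12:57 PM + 7:00 = 7:57 PM on Jul 3.

7:57 PM on July 3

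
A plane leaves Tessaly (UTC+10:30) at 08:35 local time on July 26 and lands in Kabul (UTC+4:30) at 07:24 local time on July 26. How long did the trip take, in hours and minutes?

4 hours 49 minutes

Kabul is 6:00 behind Tessaly.
Clock-face elapsed time (ignoring zones) is −1 hour 11 minutes.
Actual elapsed = −1 hour 11 minutes + 6:00 = 4 hours 49 minutes.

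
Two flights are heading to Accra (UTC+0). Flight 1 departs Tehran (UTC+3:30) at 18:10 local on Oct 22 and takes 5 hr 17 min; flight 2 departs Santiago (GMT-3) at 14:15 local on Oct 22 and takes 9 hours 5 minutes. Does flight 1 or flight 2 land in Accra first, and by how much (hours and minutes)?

the first, by 6 hours 23 minutes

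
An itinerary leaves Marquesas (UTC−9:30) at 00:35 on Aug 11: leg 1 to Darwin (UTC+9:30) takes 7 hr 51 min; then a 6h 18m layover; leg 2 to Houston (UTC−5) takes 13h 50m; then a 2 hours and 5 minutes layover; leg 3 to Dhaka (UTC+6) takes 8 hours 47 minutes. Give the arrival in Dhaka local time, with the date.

Convert departure to UTC: 00:35 + 9:30 = 10:05 UTC on Aug 11.
Add 7 hours 51 minutes leg 1 → 17:56 UTC.
Add 6 hours and 18 minutes layover in Darwin → 00:14 UTC (Aug 12).
Add 13 hours and 50 minutes leg 2 → 14:04 UTC.
Add 2 hours and 5 minutes layover in Houston → 16:09 UTC.
Add 8 hours and 47 minutes leg 3 → 00:56 UTC (Aug 13).
Dhaka is UTC+6:00, so local arrival = 00:56 + 6:00 = 06:56 on Aug 13.

06:56 on August 13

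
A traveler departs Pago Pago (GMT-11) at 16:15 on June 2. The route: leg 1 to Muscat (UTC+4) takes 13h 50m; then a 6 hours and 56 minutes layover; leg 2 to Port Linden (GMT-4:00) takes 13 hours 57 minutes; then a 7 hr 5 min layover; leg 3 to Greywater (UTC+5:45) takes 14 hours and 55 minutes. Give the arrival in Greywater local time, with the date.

17:43 on June 5

Convert departure to UTC: 16:15 + 11:00 = 03:15 UTC on Jun 3.
Add 13 hours 50 minutes leg 1 → 17:05 UTC.
Add 6 hours and 56 minutes layover in Muscat → 00:01 UTC (Jun 4).
Add 13 hours and 57 minutes leg 2 → 13:58 UTC.
Add 7 hours 5 minutes layover in Port Linden → 21:03 UTC.
Add 14 hours and 55 minutes leg 3 → 11:58 UTC (Jun 5).
Greywater is UTC+5:45, so local arrival = 11:58 + 5:45 = 17:43 on Jun 5.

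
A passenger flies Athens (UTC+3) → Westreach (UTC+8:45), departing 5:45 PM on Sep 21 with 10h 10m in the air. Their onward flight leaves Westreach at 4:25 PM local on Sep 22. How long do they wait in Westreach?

6 hours 45 minutes

Convert departure to UTC: 5:45 PM − 3:00 = 2:45 PM UTC on Sep 21.
Add 10 hours and 10 minutes flight time → 12:55 AM UTC (Sep 22).
Westreach is UTC+8:45, so local arrival = 12:55 AM + 8:45 = 9:40 AM on Sep 22.
Layover = 4:25 PM − 9:40 AM = 6 hours 45 minutes.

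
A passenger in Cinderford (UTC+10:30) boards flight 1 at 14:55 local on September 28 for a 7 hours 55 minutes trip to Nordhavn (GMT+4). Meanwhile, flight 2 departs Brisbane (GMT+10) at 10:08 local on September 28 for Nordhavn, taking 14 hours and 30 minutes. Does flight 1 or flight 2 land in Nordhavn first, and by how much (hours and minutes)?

Flight 1 in UTC: 14:55 − 10:30 = 04:25 on Sep 28.
+7 hours 55 minutes → arrive 12:20 UTC on Sep 28.
Flight 2 in UTC: 10:08 − 10:00 = 00:08 on Sep 28.
+14 hours 30 minutes → arrive 14:38 UTC on Sep 28.
Flight 1 lands earlier by 2 hours 18 minutes.

the first, by 2 hours 18 minutes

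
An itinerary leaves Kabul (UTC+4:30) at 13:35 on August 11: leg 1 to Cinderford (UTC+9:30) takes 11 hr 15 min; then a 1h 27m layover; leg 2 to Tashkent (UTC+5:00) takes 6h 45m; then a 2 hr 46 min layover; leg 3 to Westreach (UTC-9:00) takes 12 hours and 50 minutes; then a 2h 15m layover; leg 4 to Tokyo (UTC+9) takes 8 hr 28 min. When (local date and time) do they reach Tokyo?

Convert departure to UTC: 13:35 − 4:30 = 09:05 UTC on Aug 11.
Add 11 hours and 15 minutes leg 1 → 20:20 UTC.
Add 1 hour 27 minutes layover in Cinderford → 21:47 UTC.
Add 6 hours 45 minutes leg 2 → 04:32 UTC (Aug 12).
Add 2 hours and 46 minutes layover in Tashkent → 07:18 UTC.
Add 12 hours and 50 minutes leg 3 → 20:08 UTC.
Add 2 hours and 15 minutes layover in Westreach → 22:23 UTC.
Add 8 hours and 28 minutes leg 4 → 06:51 UTC (Aug 13).
Tokyo is UTC+9:00, so local arrival = 06:51 + 9:00 = 15:51 on Aug 13.

15:51 on Aug 13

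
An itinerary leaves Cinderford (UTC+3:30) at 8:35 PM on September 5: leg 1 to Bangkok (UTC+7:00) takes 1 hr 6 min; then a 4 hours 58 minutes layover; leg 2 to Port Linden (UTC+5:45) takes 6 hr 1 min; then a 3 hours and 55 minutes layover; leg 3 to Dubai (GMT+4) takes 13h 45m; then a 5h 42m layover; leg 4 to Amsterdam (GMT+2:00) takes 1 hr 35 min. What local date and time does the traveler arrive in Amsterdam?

8:07 AM on September 7

Convert departure to UTC: 8:35 PM − 3:30 = 5:05 PM UTC on Sep 5.
Add 1 hour and 6 minutes leg 1 → 6:11 PM UTC.
Add 4 hours 58 minutes layover in Bangkok → 11:09 PM UTC.
Add 6 hours and 1 minute leg 2 → 5:10 AM UTC (Sep 6).
Add 3 hours and 55 minutes layover in Port Linden → 9:05 AM UTC.
Add 13 hours and 45 minutes leg 3 → 10:50 PM UTC.
Add 5 hours 42 minutes layover in Dubai → 4:32 AM UTC (Sep 7).
Add 1 hour and 35 minutes leg 4 → 6:07 AM UTC.
Amsterdam is UTC+2:00, so local arrival = 6:07 AM + 2:00 = 8:07 AM on Sep 7.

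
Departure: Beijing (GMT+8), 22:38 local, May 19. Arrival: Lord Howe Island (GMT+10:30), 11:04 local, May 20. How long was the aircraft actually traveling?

9 hours 56 minutes

Departure in UTC: 22:38 − 8:00 = 14:38 on May 19.
Arrival in UTC: 11:04 − 10:30 = 00:34 on May 20.
Elapsed = 00:34 − 14:38 (+1 day) = 9 hours 56 minutes.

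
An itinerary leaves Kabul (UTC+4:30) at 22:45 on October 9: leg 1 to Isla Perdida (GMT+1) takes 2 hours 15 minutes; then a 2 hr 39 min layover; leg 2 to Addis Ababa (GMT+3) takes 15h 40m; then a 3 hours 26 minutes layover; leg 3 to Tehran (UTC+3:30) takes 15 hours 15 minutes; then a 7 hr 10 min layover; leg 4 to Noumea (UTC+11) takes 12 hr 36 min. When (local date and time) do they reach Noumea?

Convert departure to UTC: 22:45 − 4:30 = 18:15 UTC on Oct 9.
Add 2 hours 15 minutes leg 1 → 20:30 UTC.
Add 2 hours 39 minutes layover in Isla Perdida → 23:09 UTC.
Add 15 hours and 40 minutes leg 2 → 14:49 UTC (Oct 10).
Add 3 hours and 26 minutes layover in Addis Ababa → 18:15 UTC.
Add 15 hours 15 minutes leg 3 → 09:30 UTC (Oct 11).
Add 7 hours 10 minutes layover in Tehran → 16:40 UTC.
Add 12 hours and 36 minutes leg 4 → 05:16 UTC (Oct 12).
Noumea is UTC+11:00, so local arrival = 05:16 + 11:00 = 16:16 on Oct 12.

16:16 on October 12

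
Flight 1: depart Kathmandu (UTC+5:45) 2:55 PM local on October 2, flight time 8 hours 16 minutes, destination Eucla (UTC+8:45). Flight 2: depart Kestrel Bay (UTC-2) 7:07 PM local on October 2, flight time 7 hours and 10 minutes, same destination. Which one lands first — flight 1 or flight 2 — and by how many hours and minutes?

the first, by 10 hours 51 minutes

Flight 1 in UTC: 2:55 PM − 5:45 = 9:10 AM on Oct 2.
+8 hours 16 minutes → arrive 5:26 PM UTC on Oct 2.
Flight 2 in UTC: 7:07 PM + 2:00 = 9:07 PM on Oct 2.
+7 hours and 10 minutes → arrive 4:17 AM UTC on Oct 3.
Flight 1 lands earlier by 10 hours 51 minutes.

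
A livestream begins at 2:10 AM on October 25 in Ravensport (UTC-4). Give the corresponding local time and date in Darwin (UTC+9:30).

Darwin is 13:30 ahead of Ravensport.
Shift by the zone difference: 2:10 AM + 13:30 = 3:40 PM on Oct 25 in Darwin.

3:40 PM on October 25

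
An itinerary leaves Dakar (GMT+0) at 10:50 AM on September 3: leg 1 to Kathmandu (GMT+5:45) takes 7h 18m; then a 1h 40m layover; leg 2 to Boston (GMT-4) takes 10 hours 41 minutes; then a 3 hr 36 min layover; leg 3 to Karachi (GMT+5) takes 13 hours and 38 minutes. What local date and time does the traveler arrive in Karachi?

4:43 AM on Sep 5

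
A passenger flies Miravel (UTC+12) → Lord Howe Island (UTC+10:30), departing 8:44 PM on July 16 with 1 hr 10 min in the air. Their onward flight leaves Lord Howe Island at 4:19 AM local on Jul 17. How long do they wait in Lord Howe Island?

Convert departure to UTC: 8:44 PM − 12:00 = 8:44 AM UTC on Jul 16.
Add 1 hour and 10 minutes flight time → 9:54 AM UTC.
Lord Howe Island is UTC+10:30, so local arrival = 9:54 AM + 10:30 = 8:24 PM on Jul 16.
Layover = 4:19 AM − 8:24 PM (+1 day) = 7 hours 55 minutes.

7 hours 55 minutes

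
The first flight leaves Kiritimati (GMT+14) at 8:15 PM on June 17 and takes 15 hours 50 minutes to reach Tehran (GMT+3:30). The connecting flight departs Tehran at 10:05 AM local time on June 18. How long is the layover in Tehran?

Convert departure to UTC: 8:15 PM − 14:00 = 6:15 AM UTC on Jun 17.
Add 15 hours 50 minutes flight time → 10:05 PM UTC.
Tehran is UTC+3:30, so local arrival = 10:05 PM + 3:30 = 1:35 AM on Jun 18.
Layover = 10:05 AM − 1:35 AM = 8 hours 30 minutes.

8 hours 30 minutes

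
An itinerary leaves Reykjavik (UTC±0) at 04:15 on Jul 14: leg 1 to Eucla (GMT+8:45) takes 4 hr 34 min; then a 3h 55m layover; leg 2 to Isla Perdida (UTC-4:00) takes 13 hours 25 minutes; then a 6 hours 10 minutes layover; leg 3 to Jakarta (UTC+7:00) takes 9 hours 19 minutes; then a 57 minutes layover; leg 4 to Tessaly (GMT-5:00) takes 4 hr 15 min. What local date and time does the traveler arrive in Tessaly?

Reykjavik is at UTC+0, so departure is already 04:15 UTC on Jul 14.
Add 4 hours 34 minutes leg 1 → 08:49 UTC.
Add 3 hours 55 minutes layover in Eucla → 12:44 UTC.
Add 13 hours 25 minutes leg 2 → 02:09 UTC (Jul 15).
Add 6 hours 10 minutes layover in Isla Perdida → 08:19 UTC.
Add 9 hours and 19 minutes leg 3 → 17:38 UTC.
Add 57 minutes layover in Jakarta → 18:35 UTC.
Add 4 hours 15 minutes leg 4 → 22:50 UTC.
Tessaly is UTC−5:00, so local arrival = 22:50 − 5:00 = 17:50 on Jul 15.

17:50 on July 15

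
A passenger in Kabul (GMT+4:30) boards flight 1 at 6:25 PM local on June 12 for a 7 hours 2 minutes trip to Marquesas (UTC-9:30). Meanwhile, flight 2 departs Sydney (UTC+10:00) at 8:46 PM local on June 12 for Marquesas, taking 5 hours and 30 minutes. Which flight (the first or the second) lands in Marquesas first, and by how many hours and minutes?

Flight 1 in UTC: 6:25 PM − 4:30 = 1:55 PM on Jun 12.
+7 hours and 2 minutes → arrive 8:57 PM UTC on Jun 12.
Flight 2 in UTC: 8:46 PM − 10:00 = 10:46 AM on Jun 12.
+5 hours and 30 minutes → arrive 4:16 PM UTC on Jun 12.
Flight 2 lands earlier by 4 hours 41 minutes.

the second, by 4 hours 41 minutes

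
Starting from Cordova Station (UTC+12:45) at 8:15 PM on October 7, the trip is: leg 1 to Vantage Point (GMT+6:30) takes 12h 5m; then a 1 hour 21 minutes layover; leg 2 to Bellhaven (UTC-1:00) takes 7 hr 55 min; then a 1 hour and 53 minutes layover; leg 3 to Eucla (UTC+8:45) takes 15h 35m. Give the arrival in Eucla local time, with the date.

Convert departure to UTC: 8:15 PM − 12:45 = 7:30 AM UTC on Oct 7.
Add 12 hours and 5 minutes leg 1 → 7:35 PM UTC.
Add 1 hour 21 minutes layover in Vantage Point → 8:56 PM UTC.
Add 7 hours and 55 minutes leg 2 → 4:51 AM UTC (Oct 8).
Add 1 hour and 53 minutes layover in Bellhaven → 6:44 AM UTC.
Add 15 hours 35 minutes leg 3 → 10:19 PM UTC.
Eucla is UTC+8:45, so local arrival = 10:19 PM + 8:45 = 7:04 AM on Oct 9.

7:04 AM on October 9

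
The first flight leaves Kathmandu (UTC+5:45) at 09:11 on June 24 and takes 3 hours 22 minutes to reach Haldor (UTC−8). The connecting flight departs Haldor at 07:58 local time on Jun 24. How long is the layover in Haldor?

Convert departure to UTC: 09:11 − 5:45 = 03:26 UTC on Jun 24.
Add 3 hours and 22 minutes flight time → 06:48 UTC.
Haldor is UTC−8:00, so local arrival = 06:48 − 8:00 = 22:48 on Jun 23.
Layover = 07:58 − 22:48 (+1 day) = 9 hours 10 minutes.

9 hours 10 minutes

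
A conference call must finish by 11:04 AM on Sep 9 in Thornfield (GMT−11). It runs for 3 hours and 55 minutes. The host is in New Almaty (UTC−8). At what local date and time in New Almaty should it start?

10:09 AM on Sep 9

Target end time in UTC: 11:04 AM + 11:00 = 10:04 PM on Sep 9.
Subtract 3 hours 55 minutes → start 6:09 PM UTC on Sep 9.
New Almaty is UTC−8:00: 6:09 PM − 8:00 = 10:09 AM on Sep 9.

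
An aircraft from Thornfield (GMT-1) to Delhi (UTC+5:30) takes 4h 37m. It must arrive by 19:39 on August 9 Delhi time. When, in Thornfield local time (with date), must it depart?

Target arrival in UTC: 19:39 − 5:30 = 14:09 on Aug 9.
Subtract 4 hours and 37 minutes → departure 09:32 UTC on Aug 9.
Thornfield is UTC−1:00: 09:32 − 1:00 = 08:32 on Aug 9.

08:32 on August 9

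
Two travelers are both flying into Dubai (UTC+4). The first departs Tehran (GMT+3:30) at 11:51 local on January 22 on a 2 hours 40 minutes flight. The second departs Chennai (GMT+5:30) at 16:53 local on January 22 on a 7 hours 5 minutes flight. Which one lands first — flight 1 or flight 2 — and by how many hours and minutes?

Flight 1 in UTC: 11:51 − 3:30 = 08:21 on Jan 22.
+2 hours 40 minutes → arrive 11:01 UTC on Jan 22.
Flight 2 in UTC: 16:53 − 5:30 = 11:23 on Jan 22.
+7 hours and 5 minutes → arrive 18:28 UTC on Jan 22.
Flight 1 lands earlier by 7 hours 27 minutes.

the first, by 7 hours 27 minutes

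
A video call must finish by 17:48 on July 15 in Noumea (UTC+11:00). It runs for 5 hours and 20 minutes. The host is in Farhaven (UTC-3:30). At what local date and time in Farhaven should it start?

21:58 on July 14

Target end time in UTC: 17:48 − 11:00 = 06:48 on Jul 15.
Subtract 5 hours 20 minutes → start 01:28 UTC on Jul 15.
Farhaven is UTC−3:30: 01:28 − 3:30 = 21:58 on Jul 14.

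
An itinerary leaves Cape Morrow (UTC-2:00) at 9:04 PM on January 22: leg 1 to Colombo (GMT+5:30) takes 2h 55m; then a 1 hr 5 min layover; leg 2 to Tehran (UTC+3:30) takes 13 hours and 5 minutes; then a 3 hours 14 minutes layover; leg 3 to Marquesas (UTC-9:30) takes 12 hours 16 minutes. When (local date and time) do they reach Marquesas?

Convert departure to UTC: 9:04 PM + 2:00 = 11:04 PM UTC on Jan 22.
Add 2 hours and 55 minutes leg 1 → 1:59 AM UTC (Jan 23).
Add 1 hour 5 minutes layover in Colombo → 3:04 AM UTC.
Add 13 hours 5 minutes leg 2 → 4:09 PM UTC.
Add 3 hours 14 minutes layover in Tehran → 7:23 PM UTC.
Add 12 hours and 16 minutes leg 3 → 7:39 AM UTC (Jan 24).
Marquesas is UTC−9:30, so local arrival = 7:39 AM − 9:30 = 10:09 PM on Jan 23.

10:09 PM on Jan 23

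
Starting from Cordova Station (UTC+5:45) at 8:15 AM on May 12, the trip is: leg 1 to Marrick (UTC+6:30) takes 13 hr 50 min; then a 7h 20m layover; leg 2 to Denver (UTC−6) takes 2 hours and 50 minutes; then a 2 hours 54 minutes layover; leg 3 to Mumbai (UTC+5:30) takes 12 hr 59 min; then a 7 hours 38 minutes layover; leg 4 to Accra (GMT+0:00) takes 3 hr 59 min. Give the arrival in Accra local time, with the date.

6:00 AM on May 14

Convert departure to UTC: 8:15 AM − 5:45 = 2:30 AM UTC on May 12.
Add 13 hours and 50 minutes leg 1 → 4:20 PM UTC.
Add 7 hours and 20 minutes layover in Marrick → 11:40 PM UTC.
Add 2 hours 50 minutes leg 2 → 2:30 AM UTC (May 13).
Add 2 hours 54 minutes layover in Denver → 5:24 AM UTC.
Add 12 hours 59 minutes leg 3 → 6:23 PM UTC.
Add 7 hours 38 minutes layover in Mumbai → 2:01 AM UTC (May 14).
Add 3 hours and 59 minutes leg 4 → 6:00 AM UTC.
Accra is UTC+0, so local arrival is the same: 6:00 AM on May 14.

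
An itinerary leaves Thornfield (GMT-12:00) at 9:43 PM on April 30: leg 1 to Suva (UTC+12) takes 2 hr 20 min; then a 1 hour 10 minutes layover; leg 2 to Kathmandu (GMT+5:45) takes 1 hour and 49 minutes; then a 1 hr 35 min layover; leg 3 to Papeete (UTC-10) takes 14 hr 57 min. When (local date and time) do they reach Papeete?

9:34 PM on May 1

Convert departure to UTC: 9:43 PM + 12:00 = 9:43 AM UTC on May 1.
Add 2 hours 20 minutes leg 1 → 12:03 PM UTC.
Add 1 hour 10 minutes layover in Suva → 1:13 PM UTC.
Add 1 hour 49 minutes leg 2 → 3:02 PM UTC.
Add 1 hour 35 minutes layover in Kathmandu → 4:37 PM UTC.
Add 14 hours and 57 minutes leg 3 → 7:34 AM UTC (May 2).
Papeete is UTC−10:00, so local arrival = 7:34 AM − 10:00 = 9:34 PM on May 1.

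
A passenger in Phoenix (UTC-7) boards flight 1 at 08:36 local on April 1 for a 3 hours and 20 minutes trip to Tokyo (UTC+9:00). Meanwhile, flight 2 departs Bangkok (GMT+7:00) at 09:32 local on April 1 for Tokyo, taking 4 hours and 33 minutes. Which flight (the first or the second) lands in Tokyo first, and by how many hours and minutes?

Flight 1 in UTC: 08:36 + 7:00 = 15:36 on Apr 1.
+3 hours 20 minutes → arrive 18:56 UTC on Apr 1.
Flight 2 in UTC: 09:32 − 7:00 = 02:32 on Apr 1.
+4 hours and 33 minutes → arrive 07:05 UTC on Apr 1.
Flight 2 lands earlier by 11 hours 51 minutes.

the second, by 11 hours 51 minutes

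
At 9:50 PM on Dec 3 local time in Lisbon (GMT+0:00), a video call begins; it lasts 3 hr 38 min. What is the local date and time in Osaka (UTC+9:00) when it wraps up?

Lisbon is at UTC+0, so start is already 9:50 PM UTC on Dec 3.
Add 3 hours 38 minutes duration → 1:28 AM UTC (Dec 4).
Osaka is UTC+9:00, so local end time = 1:28 AM + 9:00 = 10:28 AM on Dec 4.

10:28 AM on December 4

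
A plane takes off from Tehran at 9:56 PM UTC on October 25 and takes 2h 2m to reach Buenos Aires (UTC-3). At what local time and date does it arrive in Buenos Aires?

8:58 PM on Oct 25

Departure is given in UTC: 9:56 PM on Oct 25.
Add 2 hours and 2 minutes → 11:58 PM UTC.
Buenos Aires is UTC−3:00: 11:58 PM − 3:00 = 8:58 PM on Oct 25.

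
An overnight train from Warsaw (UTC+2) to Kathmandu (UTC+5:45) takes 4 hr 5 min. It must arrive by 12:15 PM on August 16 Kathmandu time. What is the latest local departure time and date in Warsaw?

4:25 AM on Aug 16

Target arrival in UTC: 12:15 PM − 5:45 = 6:30 AM on Aug 16.
Subtract 4 hours and 5 minutes → departure 2:25 AM UTC on Aug 16.
Warsaw is UTC+2:00: 2:25 AM + 2:00 = 4:25 AM on Aug 16.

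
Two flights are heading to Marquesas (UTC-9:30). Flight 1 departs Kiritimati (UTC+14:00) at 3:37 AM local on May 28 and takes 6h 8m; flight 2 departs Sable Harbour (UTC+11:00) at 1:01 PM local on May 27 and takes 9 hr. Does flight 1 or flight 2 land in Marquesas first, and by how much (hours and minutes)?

the second, by 8 hours 44 minutes

Flight 1 in UTC: 3:37 AM − 14:00 = 1:37 PM on May 27.
+6 hours and 8 minutes → arrive 7:45 PM UTC on May 27.
Flight 2 in UTC: 1:01 PM − 11:00 = 2:01 AM on May 27.
+9 hours → arrive 11:01 AM UTC on May 27.
Flight 2 lands earlier by 8 hours 44 minutes.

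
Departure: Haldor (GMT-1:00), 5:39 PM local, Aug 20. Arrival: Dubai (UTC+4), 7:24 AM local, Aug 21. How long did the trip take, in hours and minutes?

8 hours 45 minutes

Departure in UTC: 5:39 PM + 1:00 = 6:39 PM on Aug 20.
Arrival in UTC: 7:24 AM − 4:00 = 3:24 AM on Aug 21.
Elapsed = 3:24 AM − 6:39 PM (+1 day) = 8 hours 45 minutes.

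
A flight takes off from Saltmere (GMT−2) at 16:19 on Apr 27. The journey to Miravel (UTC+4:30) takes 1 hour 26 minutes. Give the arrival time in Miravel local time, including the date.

00:15 on April 28

Convert departure to UTC: 16:19 + 2:00 = 18:19 UTC on Apr 27.
Add 1 hour 26 minutes travel time → 19:45 UTC.
Miravel is UTC+4:30, so local arrival = 19:45 + 4:30 = 00:15 on Apr 28.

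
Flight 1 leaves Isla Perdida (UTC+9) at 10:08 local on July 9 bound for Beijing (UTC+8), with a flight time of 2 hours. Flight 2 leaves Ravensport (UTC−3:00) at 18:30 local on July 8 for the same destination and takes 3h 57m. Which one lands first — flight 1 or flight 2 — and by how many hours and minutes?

Flight 1 in UTC: 10:08 − 9:00 = 01:08 on Jul 9.
+2 hours → arrive 03:08 UTC on Jul 9.
Flight 2 in UTC: 18:30 + 3:00 = 21:30 on Jul 8.
+3 hours 57 minutes → arrive 01:27 UTC on Jul 9.
Flight 2 lands earlier by 1 hour 41 minutes.

the second, by 1 hour 41 minutes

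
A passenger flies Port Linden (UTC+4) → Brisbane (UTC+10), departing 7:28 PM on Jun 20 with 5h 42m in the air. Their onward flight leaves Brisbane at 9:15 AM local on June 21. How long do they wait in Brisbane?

2 hours 5 minutes

Convert departure to UTC: 7:28 PM − 4:00 = 3:28 PM UTC on Jun 20.
Add 5 hours 42 minutes flight time → 9:10 PM UTC.
Brisbane is UTC+10:00, so local arrival = 9:10 PM + 10:00 = 7:10 AM on Jun 21.
Layover = 9:15 AM − 7:10 AM = 2 hours 5 minutes.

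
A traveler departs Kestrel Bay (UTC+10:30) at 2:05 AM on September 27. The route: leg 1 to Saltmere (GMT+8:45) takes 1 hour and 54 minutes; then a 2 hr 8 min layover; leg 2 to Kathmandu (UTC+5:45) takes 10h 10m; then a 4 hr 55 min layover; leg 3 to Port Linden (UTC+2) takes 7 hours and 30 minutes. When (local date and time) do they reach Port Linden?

Convert departure to UTC: 2:05 AM − 10:30 = 3:35 PM UTC on Sep 26.
Add 1 hour and 54 minutes leg 1 → 5:29 PM UTC.
Add 2 hours 8 minutes layover in Saltmere → 7:37 PM UTC.
Add 10 hours and 10 minutes leg 2 → 5:47 AM UTC (Sep 27).
Add 4 hours 55 minutes layover in Kathmandu → 10:42 AM UTC.
Add 7 hours 30 minutes leg 3 → 6:12 PM UTC.
Port Linden is UTC+2:00, so local arrival = 6:12 PM + 2:00 = 8:12 PM on Sep 27.

8:12 PM on Sep 27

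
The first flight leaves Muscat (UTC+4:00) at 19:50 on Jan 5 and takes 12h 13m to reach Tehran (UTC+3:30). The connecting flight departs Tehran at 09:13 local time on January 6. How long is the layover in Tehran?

Convert departure to UTC: 19:50 − 4:00 = 15:50 UTC on Jan 5.
Add 12 hours and 13 minutes flight time → 04:03 UTC (Jan 6).
Tehran is UTC+3:30, so local arrival = 04:03 + 3:30 = 07:33 on Jan 6.
Layover = 09:13 − 07:33 = 1 hour 40 minutes.

1 hour 40 minutes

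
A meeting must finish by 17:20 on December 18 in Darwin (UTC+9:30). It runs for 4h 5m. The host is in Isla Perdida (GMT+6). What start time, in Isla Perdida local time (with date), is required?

Target end time in UTC: 17:20 − 9:30 = 07:50 on Dec 18.
Subtract 4 hours 5 minutes → start 03:45 UTC on Dec 18.
Isla Perdida is UTC+6:00: 03:45 + 6:00 = 09:45 on Dec 18.

09:45 on Dec 18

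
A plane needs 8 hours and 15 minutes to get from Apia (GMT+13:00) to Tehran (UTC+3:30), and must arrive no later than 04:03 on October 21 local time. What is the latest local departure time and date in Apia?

05:18 on October 21

Target arrival in UTC: 04:03 − 3:30 = 00:33 on Oct 21.
Subtract 8 hours and 15 minutes → departure 16:18 UTC on Oct 20.
Apia is UTC+13:00: 16:18 + 13:00 = 05:18 on Oct 21.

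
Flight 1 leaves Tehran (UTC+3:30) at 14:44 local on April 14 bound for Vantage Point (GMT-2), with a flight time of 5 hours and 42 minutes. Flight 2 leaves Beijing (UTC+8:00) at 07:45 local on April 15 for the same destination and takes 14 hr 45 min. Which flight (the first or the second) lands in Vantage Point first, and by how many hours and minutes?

Flight 1 in UTC: 14:44 − 3:30 = 11:14 on Apr 14.
+5 hours and 42 minutes → arrive 16:56 UTC on Apr 14.
Flight 2 in UTC: 07:45 − 8:00 = 23:45 on Apr 14.
+14 hours 45 minutes → arrive 14:30 UTC on Apr 15.
Flight 1 lands earlier by 21 hours 34 minutes.

the first, by 21 hours 34 minutes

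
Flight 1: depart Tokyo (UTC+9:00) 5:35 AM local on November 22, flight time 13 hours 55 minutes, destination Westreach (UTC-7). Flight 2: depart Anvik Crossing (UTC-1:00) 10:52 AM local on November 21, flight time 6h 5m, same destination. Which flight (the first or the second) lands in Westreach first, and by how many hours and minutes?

the second, by 16 hours 33 minutes

Flight 1 in UTC: 5:35 AM − 9:00 = 8:35 PM on Nov 21.
+13 hours 55 minutes → arrive 10:30 AM UTC on Nov 22.
Flight 2 in UTC: 10:52 AM + 1:00 = 11:52 AM on Nov 21.
+6 hours 5 minutes → arrive 5:57 PM UTC on Nov 21.
Flight 2 lands earlier by 16 hours 33 minutes.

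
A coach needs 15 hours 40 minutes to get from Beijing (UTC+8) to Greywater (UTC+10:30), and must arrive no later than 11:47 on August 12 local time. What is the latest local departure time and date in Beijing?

17:37 on August 11

Target arrival in UTC: 11:47 − 10:30 = 01:17 on Aug 12.
Subtract 15 hours and 40 minutes → departure 09:37 UTC on Aug 11.
Beijing is UTC+8:00: 09:37 + 8:00 = 17:37 on Aug 11.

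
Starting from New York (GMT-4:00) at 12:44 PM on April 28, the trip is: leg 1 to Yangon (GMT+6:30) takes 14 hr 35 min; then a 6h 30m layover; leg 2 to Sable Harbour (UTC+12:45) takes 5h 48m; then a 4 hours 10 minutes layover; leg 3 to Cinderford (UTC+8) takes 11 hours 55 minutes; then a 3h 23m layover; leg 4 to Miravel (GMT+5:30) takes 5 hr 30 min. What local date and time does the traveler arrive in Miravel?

Convert departure to UTC: 12:44 PM + 4:00 = 4:44 PM UTC on Apr 28.
Add 14 hours 35 minutes leg 1 → 7:19 AM UTC (Apr 29).
Add 6 hours 30 minutes layover in Yangon → 1:49 PM UTC.
Add 5 hours and 48 minutes leg 2 → 7:37 PM UTC.
Add 4 hours and 10 minutes layover in Sable Harbour → 11:47 PM UTC.
Add 11 hours 55 minutes leg 3 → 11:42 AM UTC (Apr 30).
Add 3 hours 23 minutes layover in Cinderford → 3:05 PM UTC.
Add 5 hours and 30 minutes leg 4 → 8:35 PM UTC.
Miravel is UTC+5:30, so local arrival = 8:35 PM + 5:30 = 2:05 AM on May 1.

2:05 AM on May 1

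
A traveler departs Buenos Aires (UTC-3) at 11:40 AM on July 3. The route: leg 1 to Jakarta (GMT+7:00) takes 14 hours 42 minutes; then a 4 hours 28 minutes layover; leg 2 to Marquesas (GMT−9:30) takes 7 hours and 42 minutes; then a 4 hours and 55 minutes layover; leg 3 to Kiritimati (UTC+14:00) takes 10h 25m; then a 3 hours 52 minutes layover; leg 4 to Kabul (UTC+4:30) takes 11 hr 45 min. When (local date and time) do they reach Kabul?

Convert departure to UTC: 11:40 AM + 3:00 = 2:40 PM UTC on Jul 3.
Add 14 hours and 42 minutes leg 1 → 5:22 AM UTC (Jul 4).
Add 4 hours and 28 minutes layover in Jakarta → 9:50 AM UTC.
Add 7 hours and 42 minutes leg 2 → 5:32 PM UTC.
Add 4 hours and 55 minutes layover in Marquesas → 10:27 PM UTC.
Add 10 hours 25 minutes leg 3 → 8:52 AM UTC (Jul 5).
Add 3 hours and 52 minutes layover in Kiritimati → 12:44 PM UTC.
Add 11 hours and 45 minutes leg 4 → 12:29 AM UTC (Jul 6).
Kabul is UTC+4:30, so local arrival = 12:29 AM + 4:30 = 4:59 AM on Jul 6.

4:59 AM on Jul 6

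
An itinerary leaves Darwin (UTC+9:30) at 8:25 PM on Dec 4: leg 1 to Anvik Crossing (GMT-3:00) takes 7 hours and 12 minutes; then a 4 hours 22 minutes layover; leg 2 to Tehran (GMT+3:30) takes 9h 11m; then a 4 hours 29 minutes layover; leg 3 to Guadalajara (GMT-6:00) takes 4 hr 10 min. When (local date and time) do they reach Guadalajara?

Convert departure to UTC: 8:25 PM − 9:30 = 10:55 AM UTC on Dec 4.
Add 7 hours 12 minutes leg 1 → 6:07 PM UTC.
Add 4 hours 22 minutes layover in Anvik Crossing → 10:29 PM UTC.
Add 9 hours and 11 minutes leg 2 → 7:40 AM UTC (Dec 5).
Add 4 hours 29 minutes layover in Tehran → 12:09 PM UTC.
Add 4 hours 10 minutes leg 3 → 4:19 PM UTC.
Guadalajara is UTC−6:00, so local arrival = 4:19 PM − 6:00 = 10:19 AM on Dec 5.

10:19 AM on December 5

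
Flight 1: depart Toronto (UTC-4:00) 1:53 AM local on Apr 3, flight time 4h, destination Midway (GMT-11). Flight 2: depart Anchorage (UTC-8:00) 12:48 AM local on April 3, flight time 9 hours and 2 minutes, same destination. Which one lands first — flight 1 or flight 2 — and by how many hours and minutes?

the first, by 7 hours 57 minutes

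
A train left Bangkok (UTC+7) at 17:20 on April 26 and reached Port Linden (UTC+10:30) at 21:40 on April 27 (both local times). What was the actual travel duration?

24 hours 50 minutes

Departure in UTC: 17:20 − 7:00 = 10:20 on Apr 26.
Arrival in UTC: 21:40 − 10:30 = 11:10 on Apr 27.
Elapsed = 11:10 − 10:20 (+1 day) = 24 hours 50 minutes.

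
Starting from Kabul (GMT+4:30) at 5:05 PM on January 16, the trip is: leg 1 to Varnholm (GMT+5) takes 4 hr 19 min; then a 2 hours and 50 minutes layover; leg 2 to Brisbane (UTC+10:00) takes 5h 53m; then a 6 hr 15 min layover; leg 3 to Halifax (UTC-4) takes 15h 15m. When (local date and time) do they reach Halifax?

Convert departure to UTC: 5:05 PM − 4:30 = 12:35 PM UTC on Jan 16.
Add 4 hours 19 minutes leg 1 → 4:54 PM UTC.
Add 2 hours and 50 minutes layover in Varnholm → 7:44 PM UTC.
Add 5 hours 53 minutes leg 2 → 1:37 AM UTC (Jan 17).
Add 6 hours and 15 minutes layover in Brisbane → 7:52 AM UTC.
Add 15 hours and 15 minutes leg 3 → 11:07 PM UTC.
Halifax is UTC−4:00, so local arrival = 11:07 PM − 4:00 = 7:07 PM on Jan 17.

7:07 PM on January 17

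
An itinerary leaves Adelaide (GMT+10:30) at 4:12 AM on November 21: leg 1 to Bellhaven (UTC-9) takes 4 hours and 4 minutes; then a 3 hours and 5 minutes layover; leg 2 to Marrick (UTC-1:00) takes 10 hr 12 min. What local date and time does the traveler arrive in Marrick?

Convert departure to UTC: 4:12 AM − 10:30 = 5:42 PM UTC on Nov 20.
Add 4 hours 4 minutes leg 1 → 9:46 PM UTC.
Add 3 hours and 5 minutes layover in Bellhaven → 12:51 AM UTC (Nov 21).
Add 10 hours 12 minutes leg 2 → 11:03 AM UTC.
Marrick is UTC−1:00, so local arrival = 11:03 AM − 1:00 = 10:03 AM on Nov 21.

10:03 AM on November 21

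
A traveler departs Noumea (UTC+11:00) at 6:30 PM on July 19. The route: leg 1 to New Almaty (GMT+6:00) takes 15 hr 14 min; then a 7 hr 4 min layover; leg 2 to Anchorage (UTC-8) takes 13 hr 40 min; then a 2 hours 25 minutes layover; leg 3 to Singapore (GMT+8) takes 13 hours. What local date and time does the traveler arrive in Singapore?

6:53 PM on July 21

Convert departure to UTC: 6:30 PM − 11:00 = 7:30 AM UTC on Jul 19.
Add 15 hours 14 minutes leg 1 → 10:44 PM UTC.
Add 7 hours and 4 minutes layover in New Almaty → 5:48 AM UTC (Jul 20).
Add 13 hours and 40 minutes leg 2 → 7:28 PM UTC.
Add 2 hours and 25 minutes layover in Anchorage → 9:53 PM UTC.
Add 13 hours leg 3 → 10:53 AM UTC (Jul 21).
Singapore is UTC+8:00, so local arrival = 10:53 AM + 8:00 = 6:53 PM on Jul 21.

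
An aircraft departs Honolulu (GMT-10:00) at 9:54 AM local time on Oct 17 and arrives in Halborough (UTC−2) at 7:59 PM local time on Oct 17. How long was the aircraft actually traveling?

2 hours 5 minutes

Halborough is 8:00 ahead of Honolulu.
Clock-face elapsed time (ignoring zones) is 10 hours 5 minutes.
Actual elapsed = 10 hours 5 minutes − 8:00 = 2 hours 5 minutes.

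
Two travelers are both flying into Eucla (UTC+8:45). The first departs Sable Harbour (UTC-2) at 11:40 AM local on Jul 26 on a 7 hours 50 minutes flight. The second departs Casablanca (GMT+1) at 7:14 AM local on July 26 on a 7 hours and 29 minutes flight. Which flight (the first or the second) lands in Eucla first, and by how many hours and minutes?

the second, by 7 hours 47 minutes

Flight 1 in UTC: 11:40 AM + 2:00 = 1:40 PM on Jul 26.
+7 hours and 50 minutes → arrive 9:30 PM UTC on Jul 26.
Flight 2 in UTC: 7:14 AM − 1:00 = 6:14 AM on Jul 26.
+7 hours and 29 minutes → arrive 1:43 PM UTC on Jul 26.
Flight 2 lands earlier by 7 hours 47 minutes.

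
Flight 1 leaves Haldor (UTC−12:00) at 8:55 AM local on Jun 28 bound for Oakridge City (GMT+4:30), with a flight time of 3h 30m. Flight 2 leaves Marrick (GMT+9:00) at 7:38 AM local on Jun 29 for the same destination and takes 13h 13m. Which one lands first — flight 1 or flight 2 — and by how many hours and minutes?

the first, by 11 hours 26 minutes

Flight 1 in UTC: 8:55 AM + 12:00 = 8:55 PM on Jun 28.
+3 hours and 30 minutes → arrive 12:25 AM UTC on Jun 29.
Flight 2 in UTC: 7:38 AM − 9:00 = 10:38 PM on Jun 28.
+13 hours and 13 minutes → arrive 11:51 AM UTC on Jun 29.
Flight 1 lands earlier by 11 hours 26 minutes.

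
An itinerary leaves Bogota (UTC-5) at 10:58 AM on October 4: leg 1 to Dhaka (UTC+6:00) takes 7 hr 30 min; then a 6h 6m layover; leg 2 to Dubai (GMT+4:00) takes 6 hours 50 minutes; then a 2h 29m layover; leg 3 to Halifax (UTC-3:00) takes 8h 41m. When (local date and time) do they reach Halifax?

Convert departure to UTC: 10:58 AM + 5:00 = 3:58 PM UTC on Oct 4.
Add 7 hours and 30 minutes leg 1 → 11:28 PM UTC.
Add 6 hours and 6 minutes layover in Dhaka → 5:34 AM UTC (Oct 5).
Add 6 hours and 50 minutes leg 2 → 12:24 PM UTC.
Add 2 hours and 29 minutes layover in Dubai → 2:53 PM UTC.
Add 8 hours and 41 minutes leg 3 → 11:34 PM UTC.
Halifax is UTC−3:00, so local arrival = 11:34 PM − 3:00 = 8:34 PM on Oct 5.

8:34 PM on Oct 5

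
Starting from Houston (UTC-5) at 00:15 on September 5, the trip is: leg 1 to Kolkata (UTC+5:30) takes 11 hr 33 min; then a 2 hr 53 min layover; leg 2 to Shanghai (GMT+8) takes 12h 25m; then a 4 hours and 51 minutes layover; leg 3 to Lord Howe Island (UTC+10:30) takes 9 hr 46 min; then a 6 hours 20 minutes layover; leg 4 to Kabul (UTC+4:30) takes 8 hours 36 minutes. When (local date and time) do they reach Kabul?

18:09 on Sep 7

Convert departure to UTC: 00:15 + 5:00 = 05:15 UTC on Sep 5.
Add 11 hours 33 minutes leg 1 → 16:48 UTC.
Add 2 hours 53 minutes layover in Kolkata → 19:41 UTC.
Add 12 hours 25 minutes leg 2 → 08:06 UTC (Sep 6).
Add 4 hours and 51 minutes layover in Shanghai → 12:57 UTC.
Add 9 hours 46 minutes leg 3 → 22:43 UTC.
Add 6 hours and 20 minutes layover in Lord Howe Island → 05:03 UTC (Sep 7).
Add 8 hours and 36 minutes leg 4 → 13:39 UTC.
Kabul is UTC+4:30, so local arrival = 13:39 + 4:30 = 18:09 on Sep 7.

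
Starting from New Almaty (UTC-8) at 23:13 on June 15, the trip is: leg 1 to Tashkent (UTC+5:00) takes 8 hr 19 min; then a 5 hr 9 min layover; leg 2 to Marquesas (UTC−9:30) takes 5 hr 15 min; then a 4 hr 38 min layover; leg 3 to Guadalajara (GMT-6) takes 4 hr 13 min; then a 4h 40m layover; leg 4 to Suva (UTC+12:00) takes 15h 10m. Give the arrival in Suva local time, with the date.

18:37 on June 18

Convert departure to UTC: 23:13 + 8:00 = 07:13 UTC on Jun 16.
Add 8 hours and 19 minutes leg 1 → 15:32 UTC.
Add 5 hours 9 minutes layover in Tashkent → 20:41 UTC.
Add 5 hours 15 minutes leg 2 → 01:56 UTC (Jun 17).
Add 4 hours 38 minutes layover in Marquesas → 06:34 UTC.
Add 4 hours and 13 minutes leg 3 → 10:47 UTC.
Add 4 hours and 40 minutes layover in Guadalajara → 15:27 UTC.
Add 15 hours and 10 minutes leg 4 → 06:37 UTC (Jun 18).
Suva is UTC+12:00, so local arrival = 06:37 + 12:00 = 18:37 on Jun 18.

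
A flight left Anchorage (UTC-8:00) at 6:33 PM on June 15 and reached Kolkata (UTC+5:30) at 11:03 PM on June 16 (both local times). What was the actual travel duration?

Departure in UTC: 6:33 PM + 8:00 = 2:33 AM on Jun 16.
Arrival in UTC: 11:03 PM − 5:30 = 5:33 PM on Jun 16.
Elapsed = 5:33 PM − 2:33 AM = 15 hours.

15 hours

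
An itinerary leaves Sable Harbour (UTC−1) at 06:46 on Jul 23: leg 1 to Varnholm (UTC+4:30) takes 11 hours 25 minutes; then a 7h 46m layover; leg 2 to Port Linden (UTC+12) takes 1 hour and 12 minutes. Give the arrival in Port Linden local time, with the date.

Convert departure to UTC: 06:46 + 1:00 = 07:46 UTC on Jul 23.
Add 11 hours 25 minutes leg 1 → 19:11 UTC.
Add 7 hours and 46 minutes layover in Varnholm → 02:57 UTC (Jul 24).
Add 1 hour and 12 minutes leg 2 → 04:09 UTC.
Port Linden is UTC+12:00, so local arrival = 04:09 + 12:00 = 16:09 on Jul 24.

16:09 on Jul 24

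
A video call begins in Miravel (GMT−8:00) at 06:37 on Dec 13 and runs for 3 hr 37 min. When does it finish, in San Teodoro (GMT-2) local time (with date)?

16:14 on December 13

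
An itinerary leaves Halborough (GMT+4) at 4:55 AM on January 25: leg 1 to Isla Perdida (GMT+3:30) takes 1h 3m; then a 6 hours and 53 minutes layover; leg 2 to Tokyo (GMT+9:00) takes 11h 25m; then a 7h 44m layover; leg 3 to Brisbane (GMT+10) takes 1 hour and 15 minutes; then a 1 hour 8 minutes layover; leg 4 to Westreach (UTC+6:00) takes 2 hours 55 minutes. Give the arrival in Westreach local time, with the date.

Convert departure to UTC: 4:55 AM − 4:00 = 12:55 AM UTC on Jan 25.
Add 1 hour and 3 minutes leg 1 → 1:58 AM UTC.
Add 6 hours 53 minutes layover in Isla Perdida → 8:51 AM UTC.
Add 11 hours and 25 minutes leg 2 → 8:16 PM UTC.
Add 7 hours 44 minutes layover in Tokyo → 4:00 AM UTC (Jan 26).
Add 1 hour 15 minutes leg 3 → 5:15 AM UTC.
Add 1 hour 8 minutes layover in Brisbane → 6:23 AM UTC.
Add 2 hours 55 minutes leg 4 → 9:18 AM UTC.
Westreach is UTC+6:00, so local arrival = 9:18 AM + 6:00 = 3:18 PM on Jan 26.

3:18 PM on Jan 26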